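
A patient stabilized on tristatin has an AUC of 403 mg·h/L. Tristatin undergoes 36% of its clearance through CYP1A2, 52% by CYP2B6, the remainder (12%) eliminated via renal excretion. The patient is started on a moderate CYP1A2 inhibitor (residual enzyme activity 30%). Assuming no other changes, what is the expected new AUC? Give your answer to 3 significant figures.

539 mg·h/L

The CYP1A2 pathway (36% of clearance) drops to 0.3× activity: 0.36 × 0.3 = 0.108.
CYP2B6 (52%) and the residual 12% are unaffected.
Relative clearance = 0.108 + 0.52 + 0.12 = 0.748.
AUC ∝ 1/CL, so new value = 403 / 0.748 = 539 mg·h/L.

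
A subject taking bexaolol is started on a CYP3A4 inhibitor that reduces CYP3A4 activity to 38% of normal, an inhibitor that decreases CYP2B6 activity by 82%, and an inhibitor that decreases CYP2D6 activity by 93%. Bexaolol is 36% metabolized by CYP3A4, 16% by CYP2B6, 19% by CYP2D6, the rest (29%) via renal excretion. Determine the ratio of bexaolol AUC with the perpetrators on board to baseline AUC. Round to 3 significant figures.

2.13

The CYP3A4 pathway (36% of clearance) falls to 0.38× activity: 0.36 × 0.38 = 0.1368.
The CYP2B6 pathway (16% of clearance) is reduced to 0.18× activity: 0.16 × 0.18 = 0.0288.
The CYP2D6 pathway (19% of clearance) falls to 0.07× activity: 0.19 × 0.07 = 0.0133.
The remaining 29% of clearance is unaffected.
CL_new/CL_old = 0.1368 + 0.0288 + 0.0133 + 0.29 = 0.4689.
Because AUC varies inversely with clearance, the combined effect is 1 / 0.4689 = 2.13.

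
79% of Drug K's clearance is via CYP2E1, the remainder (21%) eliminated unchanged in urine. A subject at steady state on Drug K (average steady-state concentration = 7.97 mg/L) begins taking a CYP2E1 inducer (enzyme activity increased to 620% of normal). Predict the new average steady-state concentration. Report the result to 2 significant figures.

The CYP2E1 pathway (79% of clearance) increases to 6.2× activity: 0.79 × 6.2 = 4.898.
The remaining 21% of clearance is unaffected.
Relative clearance = 4.898 + 0.21 = 5.108.
With dosing unchanged, average steady-state concentration scales as 1/CL: 7.97 / 5.108 = 1.6 mg/L.

1.6 mg/L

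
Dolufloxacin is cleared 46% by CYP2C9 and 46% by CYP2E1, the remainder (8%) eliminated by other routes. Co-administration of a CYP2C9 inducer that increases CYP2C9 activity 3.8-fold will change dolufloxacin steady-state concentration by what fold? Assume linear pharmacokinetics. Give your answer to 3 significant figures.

The CYP2C9 pathway (46% of clearance) is boosted to 3.8× activity: 0.46 × 3.8 = 1.748.
CYP2E1 (46%) and the residual 8% are unaffected.
Relative clearance = 1.748 + 0.46 + 0.08 = 2.288.
Since steady-state concentration ∝ 1/CL, the ratio is 1 / 2.288 = 0.437.

0.437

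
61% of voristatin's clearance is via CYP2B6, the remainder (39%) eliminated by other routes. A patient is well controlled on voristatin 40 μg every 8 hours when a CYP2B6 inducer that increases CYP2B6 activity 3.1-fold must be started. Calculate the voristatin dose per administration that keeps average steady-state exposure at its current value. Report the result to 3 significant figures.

91.2 μg

The CYP2B6 pathway (61% of clearance) is boosted to 3.1× activity: 0.61 × 3.1 = 1.891.
Non-CYP routes (39%) are unchanged.
New clearance relative to baseline: 1.891 + 0.39 = 2.281.
Css,avg = (dose rate)/CL, so holding Css fixed requires dose ∝ CL: 40 × 2.281 = 91.2 μg.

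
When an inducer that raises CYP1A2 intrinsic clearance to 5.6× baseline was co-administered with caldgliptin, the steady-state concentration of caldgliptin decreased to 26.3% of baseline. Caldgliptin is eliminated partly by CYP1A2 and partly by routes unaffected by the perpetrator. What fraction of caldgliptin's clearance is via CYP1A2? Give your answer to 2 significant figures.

Let x = fm,CYP1A2. Because steady-state concentration ∝ 1/CL, relative clearance rose to 1/0.263 = 3.802.
Setting x·5.6 + (1 − x) = 3.802 and solving: x = (3.802 − 1)/(5.6 − 1) = 0.61.

0.61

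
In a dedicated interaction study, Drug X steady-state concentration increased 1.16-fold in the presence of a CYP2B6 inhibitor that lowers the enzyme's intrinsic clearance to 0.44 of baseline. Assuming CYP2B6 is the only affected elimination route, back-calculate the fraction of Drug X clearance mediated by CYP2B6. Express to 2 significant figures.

Call the CYP2B6 fraction fm. After the interaction, CL_new/CL_old = fm × 0.44 + (1 − fm).
Steady-state concentration ratio = 1 / (new CL fraction), so new CL fraction = 1 / 1.16 = 0.8621.
fm × 0.44 + 1 − fm = 0.8621  ⇒  fm × (0.44 − 1) = −0.1379  ⇒  fm = 0.25.

0.25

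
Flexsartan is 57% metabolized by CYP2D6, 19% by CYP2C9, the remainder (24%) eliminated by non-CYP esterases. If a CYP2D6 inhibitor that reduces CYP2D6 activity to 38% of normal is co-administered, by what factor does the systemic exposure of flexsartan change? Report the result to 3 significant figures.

The CYP2D6 pathway (57% of clearance) falls to 0.38× activity: 0.57 × 0.38 = 0.2166.
CYP2C9 (19%) and the residual 24% are unaffected.
CL_new/CL_old = 0.2166 + 0.19 + 0.24 = 0.6466.
Since systemic exposure ∝ 1/CL, the ratio is 1 / 0.6466 = 1.55.

1.55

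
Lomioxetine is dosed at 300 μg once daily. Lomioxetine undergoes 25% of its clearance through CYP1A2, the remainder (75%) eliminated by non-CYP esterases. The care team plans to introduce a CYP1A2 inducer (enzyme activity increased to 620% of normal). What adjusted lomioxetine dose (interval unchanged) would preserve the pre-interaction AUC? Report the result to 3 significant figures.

690 μg

The CYP1A2 pathway (25% of clearance) is boosted to 6.2× activity: 0.25 × 6.2 = 1.55.
The remaining 75% of clearance is unaffected.
Relative clearance = 1.55 + 0.75 = 2.3.
Css,avg = (dose rate)/CL, so holding Css fixed requires dose ∝ CL: 300 × 2.3 = 690 μg.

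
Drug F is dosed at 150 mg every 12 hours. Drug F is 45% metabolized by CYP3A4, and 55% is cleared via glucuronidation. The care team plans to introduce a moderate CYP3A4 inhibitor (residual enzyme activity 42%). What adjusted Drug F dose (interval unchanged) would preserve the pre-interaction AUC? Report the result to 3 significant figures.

CYP3A4: 0.45 × 0.42 = 0.189
Other: 0.55 (unchanged)
Relative clearance = 0.189 + 0.55 = 0.739.
To maintain the same steady-state level, dose must scale with clearance: new dose = 150 × 0.739 = 111 mg.

111 mg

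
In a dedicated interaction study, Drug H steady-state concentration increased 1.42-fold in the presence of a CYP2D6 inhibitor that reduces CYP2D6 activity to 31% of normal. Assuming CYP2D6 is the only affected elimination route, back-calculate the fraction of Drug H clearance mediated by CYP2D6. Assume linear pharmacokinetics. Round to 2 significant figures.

Call the CYP2D6 fraction fm. After the interaction, CL_new/CL_old = fm × 0.31 + (1 − fm).
Steady-state concentration ratio = 1 / (new CL fraction), so new CL fraction = 1 / 1.42 = 0.7042.
fm × 0.31 + 1 − fm = 0.7042  ⇒  fm × (0.31 − 1) = −0.2958  ⇒  fm = 0.43.

0.43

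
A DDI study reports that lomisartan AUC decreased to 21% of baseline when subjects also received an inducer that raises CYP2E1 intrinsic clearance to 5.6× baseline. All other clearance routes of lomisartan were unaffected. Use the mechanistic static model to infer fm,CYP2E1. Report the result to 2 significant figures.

0.82

Write x for the fraction cleared via CYP2E1. The observed AUC change means clearance rose to 1/0.210 = 4.762 of baseline.
Only the CYP2E1 route changed, so 4.762 = x·5.6 + (1 − x), giving x = 0.82.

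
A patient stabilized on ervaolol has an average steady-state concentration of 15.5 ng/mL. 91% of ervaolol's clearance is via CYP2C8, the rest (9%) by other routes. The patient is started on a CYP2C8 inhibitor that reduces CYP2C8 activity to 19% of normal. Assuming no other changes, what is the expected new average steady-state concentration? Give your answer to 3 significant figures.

59.0 ng/mL

The CYP2C8 pathway (91% of clearance) falls to 0.19× activity: 0.91 × 0.19 = 0.1729.
Non-CYP routes (9%) are unchanged.
Relative clearance = 0.1729 + 0.09 = 0.2629.
New average steady-state concentration = baseline ÷ relative clearance = 15.5 / 0.2629 = 59.0 ng/mL.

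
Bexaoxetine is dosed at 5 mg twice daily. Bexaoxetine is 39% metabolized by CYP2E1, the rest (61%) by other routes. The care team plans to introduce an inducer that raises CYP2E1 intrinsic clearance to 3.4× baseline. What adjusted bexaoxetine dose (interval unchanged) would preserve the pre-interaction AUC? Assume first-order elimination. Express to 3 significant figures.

9.68 mg

The CYP2E1 pathway (39% of clearance) is boosted to 3.4× activity: 0.39 × 3.4 = 1.326.
The remaining 61% of clearance is unaffected.
CL_new/CL_old = 1.326 + 0.61 = 1.936.
Css,avg = (dose rate)/CL, so holding Css fixed requires dose ∝ CL: 5 × 1.936 = 9.68 mg.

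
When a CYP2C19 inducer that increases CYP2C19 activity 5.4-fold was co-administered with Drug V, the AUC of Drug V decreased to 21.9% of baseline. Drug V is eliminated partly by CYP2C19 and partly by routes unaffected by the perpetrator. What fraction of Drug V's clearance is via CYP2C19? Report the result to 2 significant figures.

0.81

Let x = fm,CYP2C19. Because AUC ∝ 1/CL, relative clearance rose to 1/0.219 = 4.566.
Only the CYP2C19 route changed, so 4.566 = x·5.4 + (1 − x), giving x = 0.81.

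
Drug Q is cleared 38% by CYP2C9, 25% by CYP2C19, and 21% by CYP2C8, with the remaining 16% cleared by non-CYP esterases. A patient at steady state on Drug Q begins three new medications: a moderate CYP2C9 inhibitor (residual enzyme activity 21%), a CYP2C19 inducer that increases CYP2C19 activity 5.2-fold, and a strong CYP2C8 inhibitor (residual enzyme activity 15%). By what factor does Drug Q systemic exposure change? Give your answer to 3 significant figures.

0.636

CYP2C9: 0.38 × 0.21 = 0.0798
CYP2C19: 0.25 × 5.2 = 1.3
CYP2C8: 0.21 × 0.15 = 0.0315
Other: 0.16 (unchanged)
New clearance relative to baseline: 0.0798 + 1.3 + 0.0315 + 0.16 = 1.5713.
Net systemic exposure ratio = 1 / 1.5713 = 0.636.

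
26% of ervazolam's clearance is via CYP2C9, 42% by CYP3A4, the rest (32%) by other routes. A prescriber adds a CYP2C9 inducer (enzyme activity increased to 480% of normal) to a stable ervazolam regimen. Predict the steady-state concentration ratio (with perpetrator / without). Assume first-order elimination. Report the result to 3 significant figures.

0.503

The CYP2C9 pathway (26% of clearance) increases to 4.8× activity: 0.26 × 4.8 = 1.248.
CYP3A4 (42%) and the residual 32% are unaffected.
CL_new/CL_old = 1.248 + 0.42 + 0.32 = 1.988.
Steady-state concentration ratio = CL_old/CL_new = 1 / 1.988 = 0.503.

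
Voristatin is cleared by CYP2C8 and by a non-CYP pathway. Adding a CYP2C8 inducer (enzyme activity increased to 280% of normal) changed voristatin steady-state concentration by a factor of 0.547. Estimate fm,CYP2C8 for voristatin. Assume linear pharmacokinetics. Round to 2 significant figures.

0.46

CL'/CL = 1 / 0.547 = 1.828
2.8·fm + (1 − fm) = 1.828
fm = (1.828 − 1) / (2.8 − 1) = 0.46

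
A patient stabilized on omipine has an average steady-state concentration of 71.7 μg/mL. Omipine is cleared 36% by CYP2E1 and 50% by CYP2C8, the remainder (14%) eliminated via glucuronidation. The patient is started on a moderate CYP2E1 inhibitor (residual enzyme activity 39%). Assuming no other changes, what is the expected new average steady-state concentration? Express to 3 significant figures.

91.9 μg/mL

CYP2E1: 0.36 × 0.39 = 0.1404
CYP2C8: 0.5 (unchanged)
Other: 0.14 (unchanged)
Relative clearance = 0.1404 + 0.5 + 0.14 = 0.7804.
With dosing unchanged, average steady-state concentration scales as 1/CL: 71.7 / 0.7804 = 91.9 μg/mL.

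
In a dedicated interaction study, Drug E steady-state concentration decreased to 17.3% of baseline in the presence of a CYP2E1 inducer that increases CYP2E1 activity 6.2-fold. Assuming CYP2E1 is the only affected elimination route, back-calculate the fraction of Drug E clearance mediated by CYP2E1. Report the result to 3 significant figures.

CL'/CL = 1 / 0.173 = 5.78
6.2·fm + (1 − fm) = 5.78
fm = (5.78 − 1) / (6.2 − 1) = 0.919

0.919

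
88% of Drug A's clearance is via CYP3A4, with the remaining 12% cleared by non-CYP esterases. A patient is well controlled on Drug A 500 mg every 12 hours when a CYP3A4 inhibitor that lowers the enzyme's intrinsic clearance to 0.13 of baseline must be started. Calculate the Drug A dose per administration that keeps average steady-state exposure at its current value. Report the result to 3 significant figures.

117 mg

The CYP3A4 pathway (88% of clearance) falls to 0.13× activity: 0.88 × 0.13 = 0.1144.
The remaining 12% of clearance is unaffected.
CL_new/CL_old = 0.1144 + 0.12 = 0.2344.
To maintain the same steady-state level, dose must scale with clearance: new dose = 500 × 0.2344 = 117 mg.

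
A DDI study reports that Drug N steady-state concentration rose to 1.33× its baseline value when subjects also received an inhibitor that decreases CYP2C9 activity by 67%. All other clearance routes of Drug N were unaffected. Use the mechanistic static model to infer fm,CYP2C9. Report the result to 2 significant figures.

0.37

Let fm be the CYP2C9 fraction. New clearance relative to baseline = fm × 0.33 + (1 − fm).
Steady-state concentration ratio = 1 / (new CL fraction), so new CL fraction = 1 / 1.33 = 0.7519.
fm × 0.33 + 1 − fm = 0.7519  ⇒  fm × (0.33 − 1) = −0.2481  ⇒  fm = 0.37.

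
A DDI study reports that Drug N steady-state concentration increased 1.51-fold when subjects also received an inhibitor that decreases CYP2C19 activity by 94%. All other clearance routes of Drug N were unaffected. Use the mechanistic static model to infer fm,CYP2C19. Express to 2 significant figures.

CL'/CL = 1 / 1.51 = 0.6623
0.06·fm + (1 − fm) = 0.6623
fm = (0.6623 − 1) / (0.06 − 1) = 0.36

0.36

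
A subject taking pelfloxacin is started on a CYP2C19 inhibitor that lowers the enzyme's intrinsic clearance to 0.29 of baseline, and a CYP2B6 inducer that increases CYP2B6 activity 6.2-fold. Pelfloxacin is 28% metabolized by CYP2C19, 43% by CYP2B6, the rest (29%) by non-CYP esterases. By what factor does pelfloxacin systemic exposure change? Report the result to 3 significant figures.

0.329

CYP2C19: 0.28 × 0.29 = 0.0812
CYP2B6: 0.43 × 6.2 = 2.666
Other: 0.29 (unchanged)
Relative clearance = 0.0812 + 2.666 + 0.29 = 3.0372.
Because systemic exposure varies inversely with clearance, the combined effect is 1 / 3.0372 = 0.329.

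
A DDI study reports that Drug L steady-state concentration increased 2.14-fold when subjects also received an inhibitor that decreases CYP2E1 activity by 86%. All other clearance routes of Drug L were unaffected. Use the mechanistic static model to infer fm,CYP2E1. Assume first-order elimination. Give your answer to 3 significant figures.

0.619

CL'/CL = 1 / 2.14 = 0.4673
0.14·fm + (1 − fm) = 0.4673
fm = (0.4673 − 1) / (0.14 − 1) = 0.619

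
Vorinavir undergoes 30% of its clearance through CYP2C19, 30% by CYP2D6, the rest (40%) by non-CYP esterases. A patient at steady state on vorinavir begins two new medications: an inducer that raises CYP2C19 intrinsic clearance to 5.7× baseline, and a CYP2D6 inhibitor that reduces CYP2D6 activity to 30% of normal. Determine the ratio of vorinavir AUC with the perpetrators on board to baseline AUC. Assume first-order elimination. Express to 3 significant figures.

The CYP2C19 pathway (30% of clearance) rises to 5.7× activity: 0.3 × 5.7 = 1.71.
The CYP2D6 pathway (30% of clearance) is reduced to 0.3× activity: 0.3 × 0.3 = 0.09.
Non-CYP routes (40%) are unchanged.
New clearance relative to baseline: 1.71 + 0.09 + 0.4 = 2.2.
Because AUC varies inversely with clearance, the combined effect is 1 / 2.2 = 0.455.

0.455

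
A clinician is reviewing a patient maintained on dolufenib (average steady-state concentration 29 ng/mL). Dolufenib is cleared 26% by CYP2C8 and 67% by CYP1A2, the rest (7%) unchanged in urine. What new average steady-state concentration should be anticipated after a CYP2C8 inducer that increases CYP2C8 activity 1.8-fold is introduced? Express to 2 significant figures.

24 ng/mL

The CYP2C8 pathway (26% of clearance) is boosted to 1.8× activity: 0.26 × 1.8 = 0.468.
CYP1A2 (67%) and the residual 7% are unaffected.
New clearance relative to baseline: 0.468 + 0.67 + 0.07 = 1.208.
Average steady-state concentration ∝ 1/CL, so new value = 29 / 1.208 = 24 ng/mL.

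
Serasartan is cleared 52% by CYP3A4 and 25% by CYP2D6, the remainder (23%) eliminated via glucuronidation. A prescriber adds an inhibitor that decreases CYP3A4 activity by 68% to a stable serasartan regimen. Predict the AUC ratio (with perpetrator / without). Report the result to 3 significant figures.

1.55

CYP3A4: 0.52 × 0.32 = 0.1664
CYP2D6: 0.25 (unchanged)
Other: 0.23 (unchanged)
Relative clearance = 0.1664 + 0.25 + 0.23 = 0.6464.
Since AUC ∝ 1/CL, the ratio is 1 / 0.6464 = 1.55.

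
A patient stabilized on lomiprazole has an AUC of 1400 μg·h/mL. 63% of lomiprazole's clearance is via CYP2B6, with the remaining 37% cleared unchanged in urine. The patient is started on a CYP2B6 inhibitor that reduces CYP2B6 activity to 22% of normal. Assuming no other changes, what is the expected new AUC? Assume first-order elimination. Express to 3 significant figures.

2.75 × 10³ μg·h/mL

The CYP2B6 pathway (63% of clearance) falls to 0.22× activity: 0.63 × 0.22 = 0.1386.
The remaining 37% of clearance is unaffected.
Relative clearance = 0.1386 + 0.37 = 0.5086.
AUC ∝ 1/CL, so new value = 1400 / 0.5086 = 2.75 × 10³ μg·h/mL.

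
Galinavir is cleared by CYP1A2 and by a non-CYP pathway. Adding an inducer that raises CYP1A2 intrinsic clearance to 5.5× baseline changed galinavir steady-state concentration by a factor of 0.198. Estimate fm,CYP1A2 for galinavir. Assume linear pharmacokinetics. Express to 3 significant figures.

Let fm be the CYP1A2 fraction. New clearance relative to baseline = fm × 5.5 + (1 − fm).
Steady-state concentration ratio = 1 / (new CL fraction), so new CL fraction = 1 / 0.198 = 5.051.
fm × 5.5 + 1 − fm = 5.051  ⇒  fm × (5.5 − 1) = 4.051  ⇒  fm = 0.900.

0.900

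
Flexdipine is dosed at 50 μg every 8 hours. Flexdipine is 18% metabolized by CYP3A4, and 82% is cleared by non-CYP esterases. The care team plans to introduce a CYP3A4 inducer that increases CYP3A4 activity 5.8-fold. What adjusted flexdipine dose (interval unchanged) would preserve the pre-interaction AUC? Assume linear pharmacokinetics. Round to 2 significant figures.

CYP3A4: 0.18 × 5.8 = 1.044
Other: 0.82 (unchanged)
CL_new/CL_old = 1.044 + 0.82 = 1.864.
Css,avg = (dose rate)/CL, so holding Css fixed requires dose ∝ CL: 50 × 1.864 = 93 μg.

93 μg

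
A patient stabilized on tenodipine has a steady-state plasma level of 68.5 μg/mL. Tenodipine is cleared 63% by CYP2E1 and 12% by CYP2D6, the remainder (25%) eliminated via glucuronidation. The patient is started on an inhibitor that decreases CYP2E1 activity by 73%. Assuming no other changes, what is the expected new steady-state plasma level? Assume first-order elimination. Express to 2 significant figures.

1.3 × 10² μg/mL

The CYP2E1 pathway (63% of clearance) falls to 0.27× activity: 0.63 × 0.27 = 0.1701.
CYP2D6 (12%) and the residual 25% are unaffected.
CL_new/CL_old = 0.1701 + 0.12 + 0.25 = 0.5401.
With dosing unchanged, steady-state plasma level scales as 1/CL: 68.5 / 0.5401 = 1.3 × 10² μg/mL.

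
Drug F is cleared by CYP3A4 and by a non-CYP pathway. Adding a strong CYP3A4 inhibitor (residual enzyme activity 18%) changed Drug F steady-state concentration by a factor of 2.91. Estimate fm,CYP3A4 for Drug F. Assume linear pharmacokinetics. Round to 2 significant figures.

0.80

CL'/CL = 1 / 2.91 = 0.3436
0.18·fm + (1 − fm) = 0.3436
fm = (0.3436 − 1) / (0.18 − 1) = 0.80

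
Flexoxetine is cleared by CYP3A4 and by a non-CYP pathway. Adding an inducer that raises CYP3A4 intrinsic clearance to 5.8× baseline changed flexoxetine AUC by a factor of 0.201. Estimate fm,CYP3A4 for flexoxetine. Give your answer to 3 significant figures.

0.828

CL'/CL = 1 / 0.201 = 4.975
5.8·fm + (1 − fm) = 4.975
fm = (4.975 − 1) / (5.8 − 1) = 0.828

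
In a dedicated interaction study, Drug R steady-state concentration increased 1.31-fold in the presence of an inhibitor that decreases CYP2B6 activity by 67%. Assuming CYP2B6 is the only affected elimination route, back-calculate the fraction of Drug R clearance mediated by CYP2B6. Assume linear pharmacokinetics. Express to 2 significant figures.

0.35

CL'/CL = 1 / 1.31 = 0.7634
0.33·fm + (1 − fm) = 0.7634
fm = (0.7634 − 1) / (0.33 − 1) = 0.35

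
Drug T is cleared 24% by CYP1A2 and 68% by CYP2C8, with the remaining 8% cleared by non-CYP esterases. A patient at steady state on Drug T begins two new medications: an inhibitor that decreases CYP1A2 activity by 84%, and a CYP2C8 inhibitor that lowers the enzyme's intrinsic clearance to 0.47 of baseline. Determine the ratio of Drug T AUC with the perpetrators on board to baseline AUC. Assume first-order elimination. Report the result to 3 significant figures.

2.28

The CYP1A2 pathway (24% of clearance) falls to 0.16× activity: 0.24 × 0.16 = 0.0384.
The CYP2C8 pathway (68% of clearance) drops to 0.47× activity: 0.68 × 0.47 = 0.3196.
The remaining 8% of clearance is unaffected.
New clearance relative to baseline: 0.0384 + 0.3196 + 0.08 = 0.438.
Net AUC ratio = 1 / 0.438 = 2.28.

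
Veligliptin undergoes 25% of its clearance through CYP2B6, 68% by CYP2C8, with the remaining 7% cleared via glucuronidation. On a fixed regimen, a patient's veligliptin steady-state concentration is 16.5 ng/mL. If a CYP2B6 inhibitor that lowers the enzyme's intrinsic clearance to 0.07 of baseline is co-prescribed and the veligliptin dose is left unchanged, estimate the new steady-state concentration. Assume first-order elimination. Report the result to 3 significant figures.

The CYP2B6 pathway (25% of clearance) is reduced to 0.07× activity: 0.25 × 0.07 = 0.0175.
CYP2C8 (68%) and the residual 7% are unaffected.
Relative clearance = 0.0175 + 0.68 + 0.07 = 0.7675.
With dosing unchanged, steady-state concentration scales as 1/CL: 16.5 / 0.7675 = 21.5 ng/mL.

21.5 ng/mL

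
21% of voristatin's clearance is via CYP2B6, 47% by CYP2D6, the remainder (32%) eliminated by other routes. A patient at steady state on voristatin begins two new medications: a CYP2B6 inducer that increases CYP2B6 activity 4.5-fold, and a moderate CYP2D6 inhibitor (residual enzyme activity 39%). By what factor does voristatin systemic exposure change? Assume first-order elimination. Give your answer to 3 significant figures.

The CYP2B6 pathway (21% of clearance) is boosted to 4.5× activity: 0.21 × 4.5 = 0.945.
The CYP2D6 pathway (47% of clearance) drops to 0.39× activity: 0.47 × 0.39 = 0.1833.
Non-CYP routes (32%) are unchanged.
New clearance relative to baseline: 0.945 + 0.1833 + 0.32 = 1.4483.
Net systemic exposure ratio = 1 / 1.4483 = 0.690.

0.690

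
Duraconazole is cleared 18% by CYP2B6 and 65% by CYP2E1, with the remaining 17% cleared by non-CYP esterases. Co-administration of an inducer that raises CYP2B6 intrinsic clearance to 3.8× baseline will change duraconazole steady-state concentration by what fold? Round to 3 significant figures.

0.665

The CYP2B6 pathway (18% of clearance) is boosted to 3.8× activity: 0.18 × 3.8 = 0.684.
CYP2E1 (65%) and the residual 17% are unaffected.
New clearance relative to baseline: 0.684 + 0.65 + 0.17 = 1.504.
Since steady-state concentration ∝ 1/CL, the ratio is 1 / 1.504 = 0.665.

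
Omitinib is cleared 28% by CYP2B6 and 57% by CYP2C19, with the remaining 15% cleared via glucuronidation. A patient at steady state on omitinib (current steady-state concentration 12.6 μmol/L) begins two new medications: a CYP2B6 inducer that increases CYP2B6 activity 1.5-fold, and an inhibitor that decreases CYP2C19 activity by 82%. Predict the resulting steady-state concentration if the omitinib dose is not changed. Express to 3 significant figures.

The CYP2B6 pathway (28% of clearance) is boosted to 1.5× activity: 0.28 × 1.5 = 0.42.
The CYP2C19 pathway (57% of clearance) falls to 0.18× activity: 0.57 × 0.18 = 0.1026.
Non-CYP routes (15%) are unchanged.
CL_new/CL_old = 0.42 + 0.1026 + 0.15 = 0.6726.
Dividing the baseline by the relative clearance: 12.6 / 0.6726 = 18.7 μmol/L.

18.7 μmol/L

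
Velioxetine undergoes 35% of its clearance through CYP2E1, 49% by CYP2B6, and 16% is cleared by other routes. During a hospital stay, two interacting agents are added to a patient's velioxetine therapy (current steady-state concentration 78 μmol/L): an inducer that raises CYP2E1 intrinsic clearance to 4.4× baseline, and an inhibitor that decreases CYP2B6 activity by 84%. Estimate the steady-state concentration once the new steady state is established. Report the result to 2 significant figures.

The CYP2E1 pathway (35% of clearance) rises to 4.4× activity: 0.35 × 4.4 = 1.54.
The CYP2B6 pathway (49% of clearance) is reduced to 0.16× activity: 0.49 × 0.16 = 0.0784.
The remaining 16% of clearance is unaffected.
New clearance relative to baseline: 1.54 + 0.0784 + 0.16 = 1.7784.
New steady-state concentration = 78 / 1.7784 = 44 μmol/L (concentration scales inversely with clearance).

44 μmol/L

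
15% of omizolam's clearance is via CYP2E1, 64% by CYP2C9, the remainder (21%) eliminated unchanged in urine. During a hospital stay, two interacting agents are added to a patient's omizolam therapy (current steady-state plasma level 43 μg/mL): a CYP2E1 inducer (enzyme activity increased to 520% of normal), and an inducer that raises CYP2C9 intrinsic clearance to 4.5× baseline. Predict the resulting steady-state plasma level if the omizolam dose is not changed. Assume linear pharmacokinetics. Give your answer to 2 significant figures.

CYP2E1: 0.15 × 5.2 = 0.78
CYP2C9: 0.64 × 4.5 = 2.88
Other: 0.21 (unchanged)
CL_new/CL_old = 0.78 + 2.88 + 0.21 = 3.87.
Steady-state plasma level ∝ 1/CL: new value = 43 / 3.87 = 11 μg/mL.

11 μg/mL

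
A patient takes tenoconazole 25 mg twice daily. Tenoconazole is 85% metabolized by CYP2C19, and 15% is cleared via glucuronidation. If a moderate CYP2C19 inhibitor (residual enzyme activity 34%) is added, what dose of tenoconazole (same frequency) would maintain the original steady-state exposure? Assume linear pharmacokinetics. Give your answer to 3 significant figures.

11.0 mg

The CYP2C19 pathway (85% of clearance) is reduced to 0.34× activity: 0.85 × 0.34 = 0.289.
Non-CYP routes (15%) are unchanged.
Relative clearance = 0.289 + 0.15 = 0.439.
Exposure is unchanged when dose changes in proportion to clearance. New dose = 25 mg × 0.439 = 11.0 mg.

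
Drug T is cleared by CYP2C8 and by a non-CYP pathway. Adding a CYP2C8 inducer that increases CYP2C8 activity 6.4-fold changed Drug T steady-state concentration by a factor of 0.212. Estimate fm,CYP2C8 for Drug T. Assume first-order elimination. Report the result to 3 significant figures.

0.688

Let x = fm,CYP2C8. Because steady-state concentration ∝ 1/CL, relative clearance rose to 1/0.212 = 4.717.
Only the CYP2C8 route changed, so 4.717 = x·6.4 + (1 − x), giving x = 0.688.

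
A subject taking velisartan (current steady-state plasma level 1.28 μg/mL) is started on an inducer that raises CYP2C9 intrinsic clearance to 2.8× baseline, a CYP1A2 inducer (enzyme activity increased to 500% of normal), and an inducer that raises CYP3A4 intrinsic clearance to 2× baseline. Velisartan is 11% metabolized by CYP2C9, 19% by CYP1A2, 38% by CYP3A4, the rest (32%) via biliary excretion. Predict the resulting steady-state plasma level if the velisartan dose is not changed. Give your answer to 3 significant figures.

0.547 μg/mL

The CYP2C9 pathway (11% of clearance) rises to 2.8× activity: 0.11 × 2.8 = 0.308.
The CYP1A2 pathway (19% of clearance) increases to 5× activity: 0.19 × 5 = 0.95.
The CYP3A4 pathway (38% of clearance) is boosted to 2× activity: 0.38 × 2 = 0.76.
Non-CYP routes (32%) are unchanged.
New clearance relative to baseline: 0.308 + 0.95 + 0.76 + 0.32 = 2.338.
Dividing the baseline by the relative clearance: 1.28 / 2.338 = 0.547 μg/mL.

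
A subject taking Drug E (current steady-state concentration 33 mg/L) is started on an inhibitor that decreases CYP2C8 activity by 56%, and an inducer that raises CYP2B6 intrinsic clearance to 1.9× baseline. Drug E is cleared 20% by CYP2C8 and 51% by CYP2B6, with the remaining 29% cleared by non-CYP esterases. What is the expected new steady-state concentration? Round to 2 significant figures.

24 mg/L

The CYP2C8 pathway (20% of clearance) is reduced to 0.44× activity: 0.2 × 0.44 = 0.088.
The CYP2B6 pathway (51% of clearance) is boosted to 1.9× activity: 0.51 × 1.9 = 0.969.
The remaining 29% of clearance is unaffected.
Relative clearance = 0.088 + 0.969 + 0.29 = 1.347.
Steady-state concentration ∝ 1/CL: new value = 33 / 1.347 = 24 mg/L.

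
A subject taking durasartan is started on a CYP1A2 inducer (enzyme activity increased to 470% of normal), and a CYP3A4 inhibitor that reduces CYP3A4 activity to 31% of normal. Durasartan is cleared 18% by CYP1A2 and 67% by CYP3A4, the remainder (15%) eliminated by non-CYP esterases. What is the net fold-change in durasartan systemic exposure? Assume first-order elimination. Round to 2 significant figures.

The CYP1A2 pathway (18% of clearance) rises to 4.7× activity: 0.18 × 4.7 = 0.846.
The CYP3A4 pathway (67% of clearance) is reduced to 0.31× activity: 0.67 × 0.31 = 0.2077.
The remaining 15% of clearance is unaffected.
CL_new/CL_old = 0.846 + 0.2077 + 0.15 = 1.2037.
Systemic exposure ∝ 1/CL: fold-change = 1 / 1.2037 = 0.83.

0.83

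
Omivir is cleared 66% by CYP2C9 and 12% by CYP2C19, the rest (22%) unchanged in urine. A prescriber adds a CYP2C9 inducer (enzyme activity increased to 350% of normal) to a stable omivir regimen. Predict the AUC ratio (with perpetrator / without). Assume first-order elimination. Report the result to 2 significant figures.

0.38

The CYP2C9 pathway (66% of clearance) increases to 3.5× activity: 0.66 × 3.5 = 2.31.
CYP2C19 (12%) and the residual 22% are unaffected.
New clearance relative to baseline: 2.31 + 0.12 + 0.22 = 2.65.
Since AUC ∝ 1/CL, the ratio is 1 / 2.65 = 0.38.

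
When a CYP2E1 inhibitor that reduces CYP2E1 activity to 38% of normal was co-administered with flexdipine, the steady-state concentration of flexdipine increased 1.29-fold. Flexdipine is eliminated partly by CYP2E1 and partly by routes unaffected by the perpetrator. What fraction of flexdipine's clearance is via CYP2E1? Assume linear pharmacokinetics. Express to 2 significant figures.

0.36

CL'/CL = 1 / 1.29 = 0.7752
0.38·fm + (1 − fm) = 0.7752
fm = (0.7752 − 1) / (0.38 − 1) = 0.36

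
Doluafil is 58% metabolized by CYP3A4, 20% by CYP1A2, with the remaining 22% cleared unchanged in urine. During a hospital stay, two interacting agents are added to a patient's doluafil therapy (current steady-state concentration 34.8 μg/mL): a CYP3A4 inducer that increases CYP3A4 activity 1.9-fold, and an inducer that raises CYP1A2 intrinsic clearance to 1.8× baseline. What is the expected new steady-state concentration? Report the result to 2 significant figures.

The CYP3A4 pathway (58% of clearance) is boosted to 1.9× activity: 0.58 × 1.9 = 1.102.
The CYP1A2 pathway (20% of clearance) increases to 1.8× activity: 0.2 × 1.8 = 0.36.
Non-CYP routes (22%) are unchanged.
Relative clearance = 1.102 + 0.36 + 0.22 = 1.682.
Steady-state concentration ∝ 1/CL: new value = 34.8 / 1.682 = 21 μg/mL.

21 μg/mL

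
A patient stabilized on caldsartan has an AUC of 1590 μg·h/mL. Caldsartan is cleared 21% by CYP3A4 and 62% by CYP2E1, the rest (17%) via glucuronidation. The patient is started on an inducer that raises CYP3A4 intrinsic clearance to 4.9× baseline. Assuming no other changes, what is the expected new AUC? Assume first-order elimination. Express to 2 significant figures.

The CYP3A4 pathway (21% of clearance) increases to 4.9× activity: 0.21 × 4.9 = 1.029.
CYP2E1 (62%) and the residual 17% are unaffected.
CL_new/CL_old = 1.029 + 0.62 + 0.17 = 1.819.
AUC ∝ 1/CL, so new value = 1590 / 1.819 = 8.7 × 10² μg·h/mL.

8.7 × 10² μg·h/mL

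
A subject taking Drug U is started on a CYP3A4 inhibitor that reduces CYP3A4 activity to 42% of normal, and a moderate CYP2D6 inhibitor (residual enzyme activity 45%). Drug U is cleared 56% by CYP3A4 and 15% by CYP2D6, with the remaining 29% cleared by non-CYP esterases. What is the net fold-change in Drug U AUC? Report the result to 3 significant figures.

CYP3A4: 0.56 × 0.42 = 0.2352
CYP2D6: 0.15 × 0.45 = 0.0675
Other: 0.29 (unchanged)
Relative clearance = 0.2352 + 0.0675 + 0.29 = 0.5927.
Net AUC ratio = 1 / 0.5927 = 1.69.

1.69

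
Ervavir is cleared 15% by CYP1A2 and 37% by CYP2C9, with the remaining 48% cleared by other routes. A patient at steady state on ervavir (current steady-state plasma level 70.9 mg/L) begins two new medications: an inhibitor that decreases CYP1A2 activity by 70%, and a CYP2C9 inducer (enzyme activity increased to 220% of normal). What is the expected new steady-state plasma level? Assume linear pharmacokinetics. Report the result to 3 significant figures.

CYP1A2: 0.15 × 0.3 = 0.045
CYP2C9: 0.37 × 2.2 = 0.814
Other: 0.48 (unchanged)
New clearance relative to baseline: 0.045 + 0.814 + 0.48 = 1.339.
Steady-state plasma level ∝ 1/CL: new value = 70.9 / 1.339 = 52.9 mg/L.

52.9 mg/L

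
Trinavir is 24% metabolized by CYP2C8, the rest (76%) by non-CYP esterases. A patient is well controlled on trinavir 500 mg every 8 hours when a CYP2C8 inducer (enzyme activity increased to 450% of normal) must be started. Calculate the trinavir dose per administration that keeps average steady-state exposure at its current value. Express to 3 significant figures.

CYP2C8: 0.24 × 4.5 = 1.08
Other: 0.76 (unchanged)
CL_new/CL_old = 1.08 + 0.76 = 1.84.
Exposure is unchanged when dose changes in proportion to clearance. New dose = 500 mg × 1.84 = 920 mg.

920 mg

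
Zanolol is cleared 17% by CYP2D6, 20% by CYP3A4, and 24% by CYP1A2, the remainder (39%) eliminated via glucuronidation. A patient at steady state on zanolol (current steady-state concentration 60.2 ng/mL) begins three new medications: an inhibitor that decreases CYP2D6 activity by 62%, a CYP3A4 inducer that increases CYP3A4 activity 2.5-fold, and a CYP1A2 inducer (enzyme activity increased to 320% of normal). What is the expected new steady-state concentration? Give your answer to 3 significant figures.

34.9 ng/mL

The CYP2D6 pathway (17% of clearance) drops to 0.38× activity: 0.17 × 0.38 = 0.0646.
The CYP3A4 pathway (20% of clearance) increases to 2.5× activity: 0.2 × 2.5 = 0.5.
The CYP1A2 pathway (24% of clearance) is boosted to 3.2× activity: 0.24 × 3.2 = 0.768.
The remaining 39% of clearance is unaffected.
Relative clearance = 0.0646 + 0.5 + 0.768 + 0.39 = 1.7226.
Dividing the baseline by the relative clearance: 60.2 / 1.7226 = 34.9 ng/mL.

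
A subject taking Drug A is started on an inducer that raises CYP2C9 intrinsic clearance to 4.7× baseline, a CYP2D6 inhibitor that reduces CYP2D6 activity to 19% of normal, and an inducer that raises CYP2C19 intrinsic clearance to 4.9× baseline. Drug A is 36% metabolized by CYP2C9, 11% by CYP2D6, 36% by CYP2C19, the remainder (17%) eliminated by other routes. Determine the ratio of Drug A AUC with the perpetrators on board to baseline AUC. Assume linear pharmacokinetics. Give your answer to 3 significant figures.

The CYP2C9 pathway (36% of clearance) rises to 4.7× activity: 0.36 × 4.7 = 1.692.
The CYP2D6 pathway (11% of clearance) is reduced to 0.19× activity: 0.11 × 0.19 = 0.0209.
The CYP2C19 pathway (36% of clearance) is boosted to 4.9× activity: 0.36 × 4.9 = 1.764.
Non-CYP routes (17%) are unchanged.
New clearance relative to baseline: 1.692 + 0.0209 + 1.764 + 0.17 = 3.6469.
Because AUC varies inversely with clearance, the combined effect is 1 / 3.6469 = 0.274.

0.274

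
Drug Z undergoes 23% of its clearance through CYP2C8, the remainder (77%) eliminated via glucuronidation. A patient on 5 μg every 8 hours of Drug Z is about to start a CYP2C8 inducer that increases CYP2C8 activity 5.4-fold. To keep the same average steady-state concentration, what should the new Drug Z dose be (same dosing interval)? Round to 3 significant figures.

The CYP2C8 pathway (23% of clearance) is boosted to 5.4× activity: 0.23 × 5.4 = 1.242.
Non-CYP routes (77%) are unchanged.
CL_new/CL_old = 1.242 + 0.77 = 2.012.
Exposure is unchanged when dose changes in proportion to clearance. New dose = 5 μg × 2.012 = 10.1 μg.

10.1 μg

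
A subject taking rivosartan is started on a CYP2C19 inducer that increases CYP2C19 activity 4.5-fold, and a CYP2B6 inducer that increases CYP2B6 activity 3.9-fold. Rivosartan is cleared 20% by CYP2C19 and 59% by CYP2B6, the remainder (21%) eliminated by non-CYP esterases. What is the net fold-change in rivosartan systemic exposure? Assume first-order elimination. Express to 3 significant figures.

0.293

The CYP2C19 pathway (20% of clearance) rises to 4.5× activity: 0.2 × 4.5 = 0.9.
The CYP2B6 pathway (59% of clearance) rises to 3.9× activity: 0.59 × 3.9 = 2.301.
The remaining 21% of clearance is unaffected.
CL_new/CL_old = 0.9 + 2.301 + 0.21 = 3.411.
Because systemic exposure varies inversely with clearance, the combined effect is 1 / 3.411 = 0.293.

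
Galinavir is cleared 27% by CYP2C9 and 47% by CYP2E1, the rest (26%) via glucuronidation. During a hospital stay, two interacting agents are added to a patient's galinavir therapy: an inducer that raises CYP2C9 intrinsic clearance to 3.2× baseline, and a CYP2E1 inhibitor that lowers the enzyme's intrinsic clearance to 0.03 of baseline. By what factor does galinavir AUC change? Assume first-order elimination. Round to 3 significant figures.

The CYP2C9 pathway (27% of clearance) increases to 3.2× activity: 0.27 × 3.2 = 0.864.
The CYP2E1 pathway (47% of clearance) is reduced to 0.03× activity: 0.47 × 0.03 = 0.0141.
Non-CYP routes (26%) are unchanged.
New clearance relative to baseline: 0.864 + 0.0141 + 0.26 = 1.1381.
AUC ∝ 1/CL: fold-change = 1 / 1.1381 = 0.879.

0.879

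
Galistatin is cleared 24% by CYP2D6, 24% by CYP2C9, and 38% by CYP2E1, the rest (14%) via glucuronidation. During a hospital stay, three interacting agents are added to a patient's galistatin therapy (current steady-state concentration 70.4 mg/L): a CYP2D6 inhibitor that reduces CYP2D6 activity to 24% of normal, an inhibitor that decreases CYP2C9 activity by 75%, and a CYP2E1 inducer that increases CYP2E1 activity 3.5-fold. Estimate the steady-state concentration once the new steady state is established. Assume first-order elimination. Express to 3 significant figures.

44.3 mg/L

The CYP2D6 pathway (24% of clearance) is reduced to 0.24× activity: 0.24 × 0.24 = 0.0576.
The CYP2C9 pathway (24% of clearance) falls to 0.25× activity: 0.24 × 0.25 = 0.06.
The CYP2E1 pathway (38% of clearance) is boosted to 3.5× activity: 0.38 × 3.5 = 1.33.
The remaining 14% of clearance is unaffected.
CL_new/CL_old = 0.0576 + 0.06 + 1.33 + 0.14 = 1.5876.
Dividing the baseline by the relative clearance: 70.4 / 1.5876 = 44.3 mg/L.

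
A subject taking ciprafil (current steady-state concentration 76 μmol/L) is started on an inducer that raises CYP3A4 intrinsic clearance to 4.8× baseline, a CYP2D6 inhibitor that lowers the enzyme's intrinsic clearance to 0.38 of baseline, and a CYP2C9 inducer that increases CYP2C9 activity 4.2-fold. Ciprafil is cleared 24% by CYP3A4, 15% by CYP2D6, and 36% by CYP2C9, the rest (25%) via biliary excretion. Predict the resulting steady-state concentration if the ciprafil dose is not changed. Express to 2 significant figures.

The CYP3A4 pathway (24% of clearance) is boosted to 4.8× activity: 0.24 × 4.8 = 1.152.
The CYP2D6 pathway (15% of clearance) is reduced to 0.38× activity: 0.15 × 0.38 = 0.057.
The CYP2C9 pathway (36% of clearance) rises to 4.2× activity: 0.36 × 4.2 = 1.512.
Non-CYP routes (25%) are unchanged.
CL_new/CL_old = 1.152 + 0.057 + 1.512 + 0.25 = 2.971.
New steady-state concentration = 76 / 2.971 = 26 μmol/L (concentration scales inversely with clearance).

26 μmol/L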